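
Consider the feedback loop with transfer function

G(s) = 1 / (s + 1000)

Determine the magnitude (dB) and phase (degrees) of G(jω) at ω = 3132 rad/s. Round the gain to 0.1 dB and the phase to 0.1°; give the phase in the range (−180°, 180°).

-70.3 dB, -72.3°

Substitute s = j3132:
Numerator: 1 = 1 + j0
Denominator: (j3132) + 1000 = 1000 + j3132
|N| = √(1² + 0²) ≈ 1, ∠N ≈ 0.00°
|D| = √(1000² + 3132²) ≈ 3287.8, ∠D ≈ 72.29°
|G| = 1 / 3287.8 ≈ 0.00030415
Gain = 20 log₁₀(0.00030415) ≈ -70.34 dB
∠G = 0.00° − 72.29° = -72.29°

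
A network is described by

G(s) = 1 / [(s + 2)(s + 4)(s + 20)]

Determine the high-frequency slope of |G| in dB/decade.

-60 dB/decade

Each pole contributes −20 dB/decade at high frequency; each zero contributes +20 dB/decade.
Net: 0 zero(s) − 3 pole(s) → -60 dB/decade.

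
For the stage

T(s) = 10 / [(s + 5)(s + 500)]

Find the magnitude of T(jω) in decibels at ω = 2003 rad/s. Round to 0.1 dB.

-112.3 dB

At s = jω = j2003:
pole (s+5): 5 + j2003 → |·| = √(5²+2003²) = √4012034 ≈ 2003, ∠ = arctan(2003/5) ≈ 89.86°
pole (s+500): 500 + j2003 → |·| = √(500²+2003²) = √4262009 ≈ 2064.5, ∠ = arctan(2003/500) ≈ 75.98°
|T| = 10 / 4.1352e+06 ≈ 2.4183e-06
Gain = 20 log₁₀(2.4183e-06) ≈ -112.33 dB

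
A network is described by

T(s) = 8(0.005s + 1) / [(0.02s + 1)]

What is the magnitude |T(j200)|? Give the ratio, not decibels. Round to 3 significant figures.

2.74

At ω = 200 rad/s:
zero (1 + j200·0.005) = 1 + j1 → |·| ≈ 1.4142, ∠ ≈ 45.00°
pole (1 + j200·0.02) = 1 + j4 → |·| ≈ 4.1231, ∠ ≈ 75.96°
|T| = 8 · 1.4142 / (4.1231) ≈ 2.744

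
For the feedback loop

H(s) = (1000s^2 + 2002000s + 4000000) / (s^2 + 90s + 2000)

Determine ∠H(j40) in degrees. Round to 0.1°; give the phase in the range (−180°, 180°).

Substitute s = j40:
Numerator: 1000(j40)^2 + 2002000(j40) + 4000000 = 2400000 + j80080000
Denominator: (j40)^2 + 90(j40) + 2000 = 400 + j3600
|N| = √(2400000² + 80080000²) ≈ 8.0116e+07, ∠N ≈ 88.28°
|D| = √(400² + 3600²) ≈ 3622.2, ∠D ≈ 83.66°
∠H = 88.28° − 83.66° = 4.62°

4.6°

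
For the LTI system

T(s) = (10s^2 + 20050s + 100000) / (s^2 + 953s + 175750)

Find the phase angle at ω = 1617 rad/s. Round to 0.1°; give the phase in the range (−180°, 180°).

-18.9°

Substitute s = j1617:
Numerator: 10(j1617)^2 + 20050(j1617) + 100000 = -26046890 + j32420850
Denominator: (j1617)^2 + 953(j1617) + 175750 = -2438939 + j1541001
|N| = √(26046890² + 32420850²) ≈ 4.1588e+07, ∠N ≈ 128.78°
|D| = √(2438939² + 1541001²) ≈ 2.885e+06, ∠D ≈ 147.71°
∠T = 128.78° − 147.71° = -18.93°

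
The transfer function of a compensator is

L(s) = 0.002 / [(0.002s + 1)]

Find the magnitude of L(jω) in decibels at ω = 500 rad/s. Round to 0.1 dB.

At ω = 500 rad/s:
pole (1 + j500·0.002) = 1 + j1 → |·| ≈ 1.4142, ∠ ≈ 45.00°
|L| = 0.002 · 1 / (1.4142) ≈ 0.0014142
Gain = 20 log₁₀(0.0014142) ≈ -56.99 dB

-57.0 dB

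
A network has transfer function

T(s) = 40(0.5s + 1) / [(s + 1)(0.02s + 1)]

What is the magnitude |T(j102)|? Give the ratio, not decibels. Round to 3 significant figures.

At ω = 102 rad/s:
zero (1 + j102·0.5) = 1 + j51 → |·| ≈ 51.01, ∠ ≈ 88.88°
pole (1 + j102·1) = 1 + j102 → |·| ≈ 102, ∠ ≈ 89.44°
pole (1 + j102·0.02) = 1 + j2.04 → |·| ≈ 2.2719, ∠ ≈ 63.89°
|T| = 40 · 51.01 / (102 · 2.2719) ≈ 8.8049

8.80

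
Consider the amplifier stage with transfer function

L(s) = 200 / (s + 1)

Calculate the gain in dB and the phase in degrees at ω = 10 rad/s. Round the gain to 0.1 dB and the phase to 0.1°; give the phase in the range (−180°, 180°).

26.0 dB, -84.3°

Substitute s = j10:
Numerator: 200 = 200 + j0
Denominator: (j10) + 1 = 1 + j10
|N| = √(200² + 0²) ≈ 200, ∠N ≈ 0.00°
|D| = √(1² + 10²) ≈ 10.05, ∠D ≈ 84.29°
|L| = 200 / 10.05 ≈ 19.9
Gain = 20 log₁₀(19.9) ≈ 25.98 dB
∠L = 0.00° − 84.29° = -84.29°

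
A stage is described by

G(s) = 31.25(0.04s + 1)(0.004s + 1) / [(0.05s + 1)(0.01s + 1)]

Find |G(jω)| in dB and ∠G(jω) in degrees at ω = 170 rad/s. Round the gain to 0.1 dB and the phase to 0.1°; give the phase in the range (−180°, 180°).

23.7 dB, -27.0°

At ω = 170 rad/s:
zero (1 + j170·0.04) = 1 + j6.8 → |·| ≈ 6.8731, ∠ ≈ 81.63°
zero (1 + j170·0.004) = 1 + j0.68 → |·| ≈ 1.2093, ∠ ≈ 34.22°
pole (1 + j170·0.05) = 1 + j8.5 → |·| ≈ 8.5586, ∠ ≈ 83.29°
pole (1 + j170·0.01) = 1 + j1.7 → |·| ≈ 1.9723, ∠ ≈ 59.53°
|G| = 31.25 · 6.8731 · 1.2093 / (8.5586 · 1.9723) ≈ 15.387
Gain = 20 log₁₀(15.387) ≈ 23.74 dB
∠G = (81.63° + 34.22°) − (83.29° + 59.53°) = -26.97°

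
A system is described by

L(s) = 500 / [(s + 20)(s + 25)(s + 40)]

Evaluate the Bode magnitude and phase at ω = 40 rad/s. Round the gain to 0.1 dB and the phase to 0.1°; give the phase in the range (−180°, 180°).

-47.6 dB, -166.4°

At s = jω = j40:
pole (s+20): 20 + j40 → |·| = √(20²+40²) = √2000 ≈ 44.721, ∠ = arctan(40/20) ≈ 63.43°
pole (s+25): 25 + j40 → |·| = √(25²+40²) = √2225 ≈ 47.17, ∠ = arctan(40/25) ≈ 57.99°
pole (s+40): 40 + j40 → |·| = √(40²+40²) = √3200 ≈ 56.569, ∠ = arctan(40/40) ≈ 45.00°
|L| = 500 / 1.1933e+05 ≈ 0.0041901
Gain = 20 log₁₀(0.0041901) ≈ -47.56 dB
∠L = 0.00° − 166.42° = -166.42°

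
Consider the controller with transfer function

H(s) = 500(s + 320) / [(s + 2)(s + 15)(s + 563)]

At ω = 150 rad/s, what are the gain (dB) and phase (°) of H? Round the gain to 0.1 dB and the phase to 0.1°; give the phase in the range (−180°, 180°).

-37.5 dB, -163.3°

At s = jω = j150:
zero (s+320): 320 + j150 → |·| = √(320²+150²) = √124900 ≈ 353.41, ∠ = arctan(150/320) ≈ 25.11°
pole (s+2): 2 + j150 → |·| = √(2²+150²) = √22504 ≈ 150.01, ∠ = arctan(150/2) ≈ 89.24°
pole (s+15): 15 + j150 → |·| = √(15²+150²) = √22725 ≈ 150.75, ∠ = arctan(150/15) ≈ 84.29°
pole (s+563): 563 + j150 → |·| = √(563²+150²) = √339469 ≈ 582.64, ∠ = arctan(150/563) ≈ 14.92°
|H| = 500 · 353.41 / 1.3176e+07 ≈ 0.013411
Gain = 20 log₁₀(0.013411) ≈ -37.45 dB
∠H = 25.11° − 188.45° = -163.34°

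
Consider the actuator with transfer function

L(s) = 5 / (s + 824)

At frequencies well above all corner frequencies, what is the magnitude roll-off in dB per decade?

Each pole contributes −20 dB/decade at high frequency; each zero contributes +20 dB/decade.
Net: 0 zero(s) − 1 pole(s) → -20 dB/decade.

-20 dB/decade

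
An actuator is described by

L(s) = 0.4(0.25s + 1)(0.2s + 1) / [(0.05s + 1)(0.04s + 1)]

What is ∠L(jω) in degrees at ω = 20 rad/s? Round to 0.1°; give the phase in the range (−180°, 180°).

71.0°

At ω = 20 rad/s:
zero (1 + j20·0.25) = 1 + j5 → |·| ≈ 5.099, ∠ ≈ 78.69°
zero (1 + j20·0.2) = 1 + j4 → |·| ≈ 4.1231, ∠ ≈ 75.96°
pole (1 + j20·0.05) = 1 + j1 → |·| ≈ 1.4142, ∠ ≈ 45.00°
pole (1 + j20·0.04) = 1 + j0.8 → |·| ≈ 1.2806, ∠ ≈ 38.66°
∠L = (78.69° + 75.96°) − (45.00° + 38.66°) = 70.99°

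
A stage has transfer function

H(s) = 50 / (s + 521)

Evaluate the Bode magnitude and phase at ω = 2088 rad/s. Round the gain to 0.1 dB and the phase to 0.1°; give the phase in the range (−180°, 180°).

-32.7 dB, -76.0°

Substitute s = j2088:
Numerator: 50 = 50 + j0
Denominator: (j2088) + 521 = 521 + j2088
|N| = √(50² + 0²) ≈ 50, ∠N ≈ 0.00°
|D| = √(521² + 2088²) ≈ 2152, ∠D ≈ 75.99°
|H| = 50 / 2152 ≈ 0.023234
Gain = 20 log₁₀(0.023234) ≈ -32.68 dB
∠H = 0.00° − 75.99° = -75.99°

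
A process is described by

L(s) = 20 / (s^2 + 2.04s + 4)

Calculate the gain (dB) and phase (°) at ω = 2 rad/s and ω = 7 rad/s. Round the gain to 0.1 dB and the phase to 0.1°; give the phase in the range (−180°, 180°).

ω = 2: 13.8 dB, -90.0°; ω = 7: -7.5 dB, -162.4°

At s = jω = j2:
quadratic: (j2)² + 2.04·j2 + 4 = 0 + j4.08 → |·| ≈ 4.08, ∠ ≈ 90.00°
|L| = 20 / 4.08 ≈ 4.902
Gain = 20 log₁₀(4.902) ≈ 13.81 dB
∠L = 0.00° − 90.00° = -90.00°

At s = jω = j7:
quadratic: (j7)² + 2.04·j7 + 4 = -45 + j14.28 → |·| ≈ 47.211, ∠ ≈ 162.39°
|L| = 20 / 47.211 ≈ 0.42363
Gain = 20 log₁₀(0.42363) ≈ -7.46 dB
∠L = 0.00° − 162.39° = -162.39°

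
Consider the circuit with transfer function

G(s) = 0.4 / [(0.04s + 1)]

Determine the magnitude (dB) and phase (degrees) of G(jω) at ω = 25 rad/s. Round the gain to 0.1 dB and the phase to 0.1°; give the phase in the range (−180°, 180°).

At ω = 25 rad/s:
pole (1 + j25·0.04) = 1 + j1 → |·| ≈ 1.4142, ∠ ≈ 45.00°
|G| = 0.4 · 1 / (1.4142) ≈ 0.28285
Gain = 20 log₁₀(0.28285) ≈ -10.97 dB
∠G = (0°) − (45.00°) = -45.00°

-11.0 dB, -45.0°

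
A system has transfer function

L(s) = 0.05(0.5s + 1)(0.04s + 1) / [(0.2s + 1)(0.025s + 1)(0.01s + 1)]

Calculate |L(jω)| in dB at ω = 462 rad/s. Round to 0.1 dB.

At ω = 462 rad/s:
zero (1 + j462·0.5) = 1 + j231 → |·| ≈ 231, ∠ ≈ 89.75°
zero (1 + j462·0.04) = 1 + j18.48 → |·| ≈ 18.507, ∠ ≈ 86.90°
pole (1 + j462·0.2) = 1 + j92.4 → |·| ≈ 92.405, ∠ ≈ 89.38°
pole (1 + j462·0.025) = 1 + j11.55 → |·| ≈ 11.593, ∠ ≈ 85.05°
pole (1 + j462·0.01) = 1 + j4.62 → |·| ≈ 4.727, ∠ ≈ 77.79°
|L| = 0.05 · 231 · 18.507 / (92.405 · 11.593 · 4.727) ≈ 0.042213
Gain = 20 log₁₀(0.042213) ≈ -27.49 dB

-27.5 dB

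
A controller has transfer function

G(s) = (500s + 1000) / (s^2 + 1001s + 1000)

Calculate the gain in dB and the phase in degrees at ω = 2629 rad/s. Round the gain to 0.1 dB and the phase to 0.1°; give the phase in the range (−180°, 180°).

Substitute s = j2629:
Numerator: 500(j2629) + 1000 = 1000 + j1314500
Denominator: (j2629)^2 + 1001(j2629) + 1000 = -6910641 + j2631629
|N| = √(1000² + 1314500²) ≈ 1.3145e+06, ∠N ≈ 89.96°
|D| = √(6910641² + 2631629²) ≈ 7.3948e+06, ∠D ≈ 159.15°
|G| = 1.3145e+06 / 7.3948e+06 ≈ 0.17776
Gain = 20 log₁₀(0.17776) ≈ -15.00 dB
∠G = 89.96° − 159.15° = -69.19°

-15.0 dB, -69.2°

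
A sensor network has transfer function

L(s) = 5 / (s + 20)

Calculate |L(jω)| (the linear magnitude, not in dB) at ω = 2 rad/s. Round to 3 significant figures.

Substitute s = j2:
Numerator: 5 = 5 + j0
Denominator: (j2) + 20 = 20 + j2
|N| = √(5² + 0²) ≈ 5, ∠N ≈ 0.00°
|D| = √(20² + 2²) ≈ 20.1, ∠D ≈ 5.71°
|L| = 5 / 20.1 ≈ 0.24876

0.249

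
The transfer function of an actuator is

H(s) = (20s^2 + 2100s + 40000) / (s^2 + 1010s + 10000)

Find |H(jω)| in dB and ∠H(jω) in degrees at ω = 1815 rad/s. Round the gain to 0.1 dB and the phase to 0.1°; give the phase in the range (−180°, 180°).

Substitute s = j1815:
Numerator: 20(j1815)^2 + 2100(j1815) + 40000 = -65844500 + j3811500
Denominator: (j1815)^2 + 1010(j1815) + 10000 = -3284225 + j1833150
|N| = √(65844500² + 3811500²) ≈ 6.5955e+07, ∠N ≈ 176.69°
|D| = √(3284225² + 1833150²) ≈ 3.7612e+06, ∠D ≈ 150.83°
|H| = 6.5955e+07 / 3.7612e+06 ≈ 17.536
Gain = 20 log₁₀(17.536) ≈ 24.88 dB
∠H = 176.69° − 150.83° = 25.86°

24.9 dB, 25.9°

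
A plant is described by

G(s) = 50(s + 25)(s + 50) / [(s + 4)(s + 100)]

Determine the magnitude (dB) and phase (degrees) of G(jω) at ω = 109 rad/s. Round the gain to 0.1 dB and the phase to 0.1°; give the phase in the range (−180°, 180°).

32.4 dB, 7.1°

At s = jω = j109:
zero (s+25): 25 + j109 → |·| = √(25²+109²) = √12506 ≈ 111.83, ∠ = arctan(109/25) ≈ 77.08°
zero (s+50): 50 + j109 → |·| = √(50²+109²) = √14381 ≈ 119.92, ∠ = arctan(109/50) ≈ 65.36°
pole (s+4): 4 + j109 → |·| = √(4²+109²) = √11897 ≈ 109.07, ∠ = arctan(109/4) ≈ 87.90°
pole (s+100): 100 + j109 → |·| = √(100²+109²) = √21881 ≈ 147.92, ∠ = arctan(109/100) ≈ 47.47°
|G| = 50 · 13411 / 16134 ≈ 41.561
Gain = 20 log₁₀(41.561) ≈ 32.37 dB
∠G = 142.44° − 135.37° = 7.07°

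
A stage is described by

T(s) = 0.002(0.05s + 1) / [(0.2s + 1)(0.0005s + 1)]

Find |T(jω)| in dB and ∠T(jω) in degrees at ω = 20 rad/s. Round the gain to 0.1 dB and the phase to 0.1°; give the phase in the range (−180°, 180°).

At ω = 20 rad/s:
zero (1 + j20·0.05) = 1 + j1 → |·| ≈ 1.4142, ∠ ≈ 45.00°
pole (1 + j20·0.2) = 1 + j4 → |·| ≈ 4.1231, ∠ ≈ 75.96°
pole (1 + j20·0.0005) = 1 + j0.01 → |·| ≈ 1, ∠ ≈ 0.57°
|T| = 0.002 · 1.4142 / (4.1231 · 1) ≈ 0.00068599
Gain = 20 log₁₀(0.00068599) ≈ -63.27 dB
∠T = (45.00°) − (75.96° + 0.57°) = -31.53°

-63.3 dB, -31.5°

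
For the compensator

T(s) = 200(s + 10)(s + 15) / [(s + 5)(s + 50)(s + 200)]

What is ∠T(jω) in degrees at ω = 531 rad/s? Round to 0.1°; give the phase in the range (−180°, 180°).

-66.1°

At s = jω = j531:
zero (s+10): 10 + j531 → |·| = √(10²+531²) = √282061 ≈ 531.09, ∠ = arctan(531/10) ≈ 88.92°
zero (s+15): 15 + j531 → |·| = √(15²+531²) = √282186 ≈ 531.21, ∠ = arctan(531/15) ≈ 88.38°
pole (s+5): 5 + j531 → |·| = √(5²+531²) = √281986 ≈ 531.02, ∠ = arctan(531/5) ≈ 89.46°
pole (s+50): 50 + j531 → |·| = √(50²+531²) = √284461 ≈ 533.35, ∠ = arctan(531/50) ≈ 84.62°
pole (s+200): 200 + j531 → |·| = √(200²+531²) = √321961 ≈ 567.42, ∠ = arctan(531/200) ≈ 69.36°
∠T = 177.30° − 243.44° = -66.14°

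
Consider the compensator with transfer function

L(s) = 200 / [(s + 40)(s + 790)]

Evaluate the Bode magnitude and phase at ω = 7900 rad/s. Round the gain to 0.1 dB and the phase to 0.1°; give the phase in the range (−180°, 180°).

At s = jω = j7900:
pole (s+40): 40 + j7900 → |·| = √(40²+7900²) = √62411600 ≈ 7900.1, ∠ = arctan(7900/40) ≈ 89.71°
pole (s+790): 790 + j7900 → |·| = √(790²+7900²) = √63034100 ≈ 7939.4, ∠ = arctan(7900/790) ≈ 84.29°
|L| = 200 / 6.2722e+07 ≈ 3.1887e-06
Gain = 20 log₁₀(3.1887e-06) ≈ -109.93 dB
∠L = 0.00° − 174.00° = -174.00°

-109.9 dB, -174.0°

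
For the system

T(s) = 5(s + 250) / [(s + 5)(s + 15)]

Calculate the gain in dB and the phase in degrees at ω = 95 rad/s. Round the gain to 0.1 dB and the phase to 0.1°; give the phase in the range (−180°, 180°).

At s = jω = j95:
zero (s+250): 250 + j95 → |·| = √(250²+95²) = √71525 ≈ 267.44, ∠ = arctan(95/250) ≈ 20.81°
pole (s+5): 5 + j95 → |·| = √(5²+95²) = √9050 ≈ 95.131, ∠ = arctan(95/5) ≈ 86.99°
pole (s+15): 15 + j95 → |·| = √(15²+95²) = √9250 ≈ 96.177, ∠ = arctan(95/15) ≈ 81.03°
|T| = 5 · 267.44 / 9149.4 ≈ 0.14615
Gain = 20 log₁₀(0.14615) ≈ -16.70 dB
∠T = 20.81° − 168.02° = -147.21°

-16.7 dB, -147.2°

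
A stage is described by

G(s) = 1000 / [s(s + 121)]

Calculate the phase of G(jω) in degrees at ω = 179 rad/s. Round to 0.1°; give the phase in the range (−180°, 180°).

At s = jω = j179:
pole (s+121): 121 + j179 → |·| = √(121²+179²) = √46682 ≈ 216.06, ∠ = arctan(179/121) ≈ 55.94°
pole at origin: |s| = 179, ∠ = 90.00° (in denominator)
∠G = 0.00° − 145.94° = -145.94°

-145.9°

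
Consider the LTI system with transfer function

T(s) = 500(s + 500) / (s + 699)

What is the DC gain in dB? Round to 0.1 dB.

T(0) = 500·500 / (699) ≈ 357.65
20 log₁₀(357.65) ≈ 51.07 dB

51.1 dB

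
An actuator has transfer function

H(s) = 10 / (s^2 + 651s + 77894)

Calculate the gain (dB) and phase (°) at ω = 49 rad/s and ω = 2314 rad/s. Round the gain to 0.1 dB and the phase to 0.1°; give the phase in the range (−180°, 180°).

Substitute s = j49:
Numerator: 10 = 10 + j0
Denominator: (j49)^2 + 651(j49) + 77894 = 75493 + j31899
|N| = √(10² + 0²) ≈ 10, ∠N ≈ 0.00°
|D| = √(75493² + 31899²) ≈ 81956, ∠D ≈ 22.91°
|H| = 10 / 81956 ≈ 0.00012202
Gain = 20 log₁₀(0.00012202) ≈ -78.27 dB
∠H = 0.00° − 22.91° = -22.91°

Substitute s = j2314:
Numerator: 10 = 10 + j0
Denominator: (j2314)^2 + 651(j2314) + 77894 = -5276702 + j1506414
|N| = √(10² + 0²) ≈ 10, ∠N ≈ 0.00°
|D| = √(5276702² + 1506414²) ≈ 5.4875e+06, ∠D ≈ 164.07°
|H| = 10 / 5.4875e+06 ≈ 1.8223e-06
Gain = 20 log₁₀(1.8223e-06) ≈ -114.79 dB
∠H = 0.00° − 164.07° = -164.07°

ω = 49: -78.3 dB, -22.9°; ω = 2314: -114.8 dB, -164.1°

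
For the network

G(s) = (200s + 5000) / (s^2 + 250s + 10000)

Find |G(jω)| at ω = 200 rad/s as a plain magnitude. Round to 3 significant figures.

Substitute s = j200:
Numerator: 200(j200) + 5000 = 5000 + j40000
Denominator: (j200)^2 + 250(j200) + 10000 = -30000 + j50000
|N| = √(5000² + 40000²) ≈ 40311, ∠N ≈ 82.87°
|D| = √(30000² + 50000²) ≈ 58310, ∠D ≈ 120.96°
|G| = 40311 / 58310 ≈ 0.69132

0.691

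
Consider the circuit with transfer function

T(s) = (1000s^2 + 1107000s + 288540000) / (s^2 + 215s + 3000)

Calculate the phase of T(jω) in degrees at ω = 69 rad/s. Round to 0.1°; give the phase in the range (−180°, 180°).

Substitute s = j69:
Numerator: 1000(j69)^2 + 1107000(j69) + 288540000 = 283779000 + j76383000
Denominator: (j69)^2 + 215(j69) + 3000 = -1761 + j14835
|N| = √(283779000² + 76383000²) ≈ 2.9388e+08, ∠N ≈ 15.06°
|D| = √(1761² + 14835²) ≈ 14939, ∠D ≈ 96.77°
∠T = 15.06° − 96.77° = -81.71°

-81.7°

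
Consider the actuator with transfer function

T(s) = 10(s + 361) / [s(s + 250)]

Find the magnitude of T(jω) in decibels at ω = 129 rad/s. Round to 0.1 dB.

-19.5 dB

At s = jω = j129:
zero (s+361): 361 + j129 → |·| = √(361²+129²) = √146962 ≈ 383.36, ∠ = arctan(129/361) ≈ 19.66°
pole (s+250): 250 + j129 → |·| = √(250²+129²) = √79141 ≈ 281.32, ∠ = arctan(129/250) ≈ 27.29°
pole at origin: |s| = 129, ∠ = 90.00° (in denominator)
|T| = 10 · 383.36 / 36290 ≈ 0.10564
Gain = 20 log₁₀(0.10564) ≈ -19.52 dB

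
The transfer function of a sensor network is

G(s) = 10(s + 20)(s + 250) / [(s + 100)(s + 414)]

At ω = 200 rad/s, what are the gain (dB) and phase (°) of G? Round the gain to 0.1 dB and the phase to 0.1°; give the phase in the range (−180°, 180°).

15.9 dB, 33.7°

At s = jω = j200:
zero (s+20): 20 + j200 → |·| = √(20²+200²) = √40400 ≈ 201, ∠ = arctan(200/20) ≈ 84.29°
zero (s+250): 250 + j200 → |·| = √(250²+200²) = √102500 ≈ 320.16, ∠ = arctan(200/250) ≈ 38.66°
pole (s+100): 100 + j200 → |·| = √(100²+200²) = √50000 ≈ 223.61, ∠ = arctan(200/100) ≈ 63.43°
pole (s+414): 414 + j200 → |·| = √(414²+200²) = √211396 ≈ 459.78, ∠ = arctan(200/414) ≈ 25.78°
|G| = 10 · 64352 / 1.0281e+05 ≈ 6.2593
Gain = 20 log₁₀(6.2593) ≈ 15.93 dB
∠G = 122.95° − 89.21° = 33.74°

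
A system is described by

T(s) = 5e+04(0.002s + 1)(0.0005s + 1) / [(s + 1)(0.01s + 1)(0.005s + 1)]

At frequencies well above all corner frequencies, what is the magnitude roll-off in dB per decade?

Each pole contributes −20 dB/decade at high frequency; each zero contributes +20 dB/decade.
Net: 2 zero(s) − 3 pole(s) → -20 dB/decade.

-20 dB/decade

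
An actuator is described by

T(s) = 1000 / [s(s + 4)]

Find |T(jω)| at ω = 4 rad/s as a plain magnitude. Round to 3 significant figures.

44.2

At s = jω = j4:
pole (s+4): 4 + j4 → |·| = √(4²+4²) = √32 ≈ 5.6569, ∠ = arctan(4/4) ≈ 45.00°
pole at origin: |s| = 4, ∠ = 90.00° (in denominator)
|T| = 1000 / 22.628 ≈ 44.193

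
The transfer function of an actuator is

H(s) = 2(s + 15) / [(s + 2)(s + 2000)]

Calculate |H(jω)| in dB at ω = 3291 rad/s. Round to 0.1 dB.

-65.7 dB

At s = jω = j3291:
zero (s+15): 15 + j3291 → |·| = √(15²+3291²) = √10830906 ≈ 3291, ∠ = arctan(3291/15) ≈ 89.74°
pole (s+2): 2 + j3291 → |·| = √(2²+3291²) = √10830685 ≈ 3291, ∠ = arctan(3291/2) ≈ 89.97°
pole (s+2000): 2000 + j3291 → |·| = √(2000²+3291²) = √14830681 ≈ 3851.1, ∠ = arctan(3291/2000) ≈ 58.71°
|H| = 2 · 3291 / 1.2674e+07 ≈ 0.00051933
Gain = 20 log₁₀(0.00051933) ≈ -65.69 dB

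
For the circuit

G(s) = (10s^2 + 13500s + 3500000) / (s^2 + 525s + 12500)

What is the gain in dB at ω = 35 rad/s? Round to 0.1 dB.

44.3 dB

Substitute s = j35:
Numerator: 10(j35)^2 + 13500(j35) + 3500000 = 3487750 + j472500
Denominator: (j35)^2 + 525(j35) + 12500 = 11275 + j18375
|N| = √(3487750² + 472500²) ≈ 3.5196e+06, ∠N ≈ 7.72°
|D| = √(11275² + 18375²) ≈ 21558, ∠D ≈ 58.47°
|G| = 3.5196e+06 / 21558 ≈ 163.26
Gain = 20 log₁₀(163.26) ≈ 44.26 dB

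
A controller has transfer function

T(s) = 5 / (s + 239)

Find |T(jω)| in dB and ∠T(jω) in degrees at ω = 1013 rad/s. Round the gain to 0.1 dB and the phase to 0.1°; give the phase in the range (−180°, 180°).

At s = jω = j1013:
pole (s+239): 239 + j1013 → |·| = √(239²+1013²) = √1083290 ≈ 1040.8, ∠ = arctan(1013/239) ≈ 76.72°
|T| = 5 / 1040.8 ≈ 0.004804
Gain = 20 log₁₀(0.004804) ≈ -46.37 dB
∠T = 0.00° − 76.72° = -76.72°

-46.4 dB, -76.7°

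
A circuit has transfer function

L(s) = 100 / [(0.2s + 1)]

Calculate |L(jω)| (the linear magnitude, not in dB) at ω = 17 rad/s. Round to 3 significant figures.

28.2

At ω = 17 rad/s:
pole (1 + j17·0.2) = 1 + j3.4 → |·| ≈ 3.544, ∠ ≈ 73.61°
|L| = 100 · 1 / (3.544) ≈ 28.217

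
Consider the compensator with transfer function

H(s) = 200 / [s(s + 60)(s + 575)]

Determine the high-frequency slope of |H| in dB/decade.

Each pole contributes −20 dB/decade at high frequency; each zero contributes +20 dB/decade.
Net: 0 zero(s) − 3 pole(s) → -60 dB/decade.

-60 dB/decade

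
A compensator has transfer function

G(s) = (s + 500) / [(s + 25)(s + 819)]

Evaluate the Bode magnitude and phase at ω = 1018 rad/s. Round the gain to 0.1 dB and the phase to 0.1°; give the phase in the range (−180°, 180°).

At s = jω = j1018:
zero (s+500): 500 + j1018 → |·| = √(500²+1018²) = √1286324 ≈ 1134.2, ∠ = arctan(1018/500) ≈ 63.84°
pole (s+25): 25 + j1018 → |·| = √(25²+1018²) = √1036949 ≈ 1018.3, ∠ = arctan(1018/25) ≈ 88.59°
pole (s+819): 819 + j1018 → |·| = √(819²+1018²) = √1707085 ≈ 1306.6, ∠ = arctan(1018/819) ≈ 51.18°
|G| = 1 · 1134.2 / 1.3305e+06 ≈ 0.00085246
Gain = 20 log₁₀(0.00085246) ≈ -61.39 dB
∠G = 63.84° − 139.77° = -75.93°

-61.4 dB, -75.9°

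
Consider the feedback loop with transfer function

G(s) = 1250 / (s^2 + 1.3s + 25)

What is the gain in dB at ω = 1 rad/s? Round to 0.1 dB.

At s = jω = j1:
quadratic: (j1)² + 1.3·j1 + 25 = 24 + j1.3 → |·| ≈ 24.035, ∠ ≈ 3.10°
|G| = 1250 / 24.035 ≈ 52.007
Gain = 20 log₁₀(52.007) ≈ 34.32 dB

34.3 dB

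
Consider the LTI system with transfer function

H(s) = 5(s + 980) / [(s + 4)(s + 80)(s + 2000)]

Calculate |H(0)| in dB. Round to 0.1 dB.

H(0) = 5·980 / (4·80·2000) ≈ 0.0076562
20 log₁₀(0.0076562) ≈ -42.32 dB

-42.3 dB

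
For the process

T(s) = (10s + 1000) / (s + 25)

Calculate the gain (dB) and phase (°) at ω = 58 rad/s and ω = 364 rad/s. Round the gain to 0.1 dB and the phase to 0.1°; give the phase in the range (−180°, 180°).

ω = 58: 25.3 dB, -36.6°; ω = 364: 20.3 dB, -11.4°

Substitute s = j58:
Numerator: 10(j58) + 1000 = 1000 + j580
Denominator: (j58) + 25 = 25 + j58
|N| = √(1000² + 580²) ≈ 1156, ∠N ≈ 30.11°
|D| = √(25² + 58²) ≈ 63.159, ∠D ≈ 66.68°
|T| = 1156 / 63.159 ≈ 18.303
Gain = 20 log₁₀(18.303) ≈ 25.25 dB
∠T = 30.11° − 66.68° = -36.57°

Substitute s = j364:
Numerator: 10(j364) + 1000 = 1000 + j3640
Denominator: (j364) + 25 = 25 + j364
|N| = √(1000² + 3640²) ≈ 3774.9, ∠N ≈ 74.64°
|D| = √(25² + 364²) ≈ 364.86, ∠D ≈ 86.07°
|T| = 3774.9 / 364.86 ≈ 10.346
Gain = 20 log₁₀(10.346) ≈ 20.30 dB
∠T = 74.64° − 86.07° = -11.43°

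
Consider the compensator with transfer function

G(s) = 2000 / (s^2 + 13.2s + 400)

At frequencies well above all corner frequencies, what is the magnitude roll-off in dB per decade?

Each pole contributes −20 dB/decade at high frequency; each zero contributes +20 dB/decade.
Net: 0 zero(s) − 2 pole(s) → -40 dB/decade.

-40 dB/decade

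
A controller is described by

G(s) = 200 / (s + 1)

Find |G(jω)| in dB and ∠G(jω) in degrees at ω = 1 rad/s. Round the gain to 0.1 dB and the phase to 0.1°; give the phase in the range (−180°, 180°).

43.0 dB, -45.0°

At s = jω = j1:
pole (s+1): 1 + j1 → |·| = √(1²+1²) = √2 ≈ 1.4142, ∠ = arctan(1/1) ≈ 45.00°
|G| = 200 / 1.4142 ≈ 141.42
Gain = 20 log₁₀(141.42) ≈ 43.01 dB
∠G = 0.00° − 45.00° = -45.00°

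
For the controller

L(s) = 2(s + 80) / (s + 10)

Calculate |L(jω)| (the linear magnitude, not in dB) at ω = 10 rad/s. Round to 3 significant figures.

At s = jω = j10:
zero (s+80): 80 + j10 → |·| = √(80²+10²) = √6500 ≈ 80.623, ∠ = arctan(10/80) ≈ 7.13°
pole (s+10): 10 + j10 → |·| = √(10²+10²) = √200 ≈ 14.142, ∠ = arctan(10/10) ≈ 45.00°
|L| = 2 · 80.623 / 14.142 ≈ 11.402

11.4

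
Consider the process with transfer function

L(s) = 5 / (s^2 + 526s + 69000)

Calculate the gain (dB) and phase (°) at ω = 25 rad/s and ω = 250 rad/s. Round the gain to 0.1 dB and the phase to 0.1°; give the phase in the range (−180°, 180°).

Substitute s = j25:
Numerator: 5 = 5 + j0
Denominator: (j25)^2 + 526(j25) + 69000 = 68375 + j13150
|N| = √(5² + 0²) ≈ 5, ∠N ≈ 0.00°
|D| = √(68375² + 13150²) ≈ 69628, ∠D ≈ 10.89°
|L| = 5 / 69628 ≈ 7.181e-05
Gain = 20 log₁₀(7.181e-05) ≈ -82.88 dB
∠L = 0.00° − 10.89° = -10.89°

Substitute s = j250:
Numerator: 5 = 5 + j0
Denominator: (j250)^2 + 526(j250) + 69000 = 6500 + j131500
|N| = √(5² + 0²) ≈ 5, ∠N ≈ 0.00°
|D| = √(6500² + 131500²) ≈ 1.3166e+05, ∠D ≈ 87.17°
|L| = 5 / 1.3166e+05 ≈ 3.7977e-05
Gain = 20 log₁₀(3.7977e-05) ≈ -88.41 dB
∠L = 0.00° − 87.17° = -87.17°

ω = 25: -82.9 dB, -10.9°; ω = 250: -88.4 dB, -87.2°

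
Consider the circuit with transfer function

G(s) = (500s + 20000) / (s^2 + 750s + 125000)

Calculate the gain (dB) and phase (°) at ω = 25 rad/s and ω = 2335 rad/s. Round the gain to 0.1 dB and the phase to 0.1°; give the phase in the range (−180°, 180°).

Substitute s = j25:
Numerator: 500(j25) + 20000 = 20000 + j12500
Denominator: (j25)^2 + 750(j25) + 125000 = 124375 + j18750
|N| = √(20000² + 12500²) ≈ 23585, ∠N ≈ 32.01°
|D| = √(124375² + 18750²) ≈ 1.2578e+05, ∠D ≈ 8.57°
|G| = 23585 / 1.2578e+05 ≈ 0.18751
Gain = 20 log₁₀(0.18751) ≈ -14.54 dB
∠G = 32.01° − 8.57° = 23.44°

Substitute s = j2335:
Numerator: 500(j2335) + 20000 = 20000 + j1167500
Denominator: (j2335)^2 + 750(j2335) + 125000 = -5327225 + j1751250
|N| = √(20000² + 1167500²) ≈ 1.1677e+06, ∠N ≈ 89.02°
|D| = √(5327225² + 1751250²) ≈ 5.6077e+06, ∠D ≈ 161.80°
|G| = 1.1677e+06 / 5.6077e+06 ≈ 0.20823
Gain = 20 log₁₀(0.20823) ≈ -13.63 dB
∠G = 89.02° − 161.80° = -72.78°

ω = 25: -14.5 dB, 23.4°; ω = 2335: -13.6 dB, -72.8°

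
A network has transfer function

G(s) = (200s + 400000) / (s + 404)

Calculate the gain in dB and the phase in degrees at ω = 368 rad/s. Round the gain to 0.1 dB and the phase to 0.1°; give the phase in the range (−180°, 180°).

Substitute s = j368:
Numerator: 200(j368) + 400000 = 400000 + j73600
Denominator: (j368) + 404 = 404 + j368
|N| = √(400000² + 73600²) ≈ 4.0671e+05, ∠N ≈ 10.43°
|D| = √(404² + 368²) ≈ 546.48, ∠D ≈ 42.33°
|G| = 4.0671e+05 / 546.48 ≈ 744.24
Gain = 20 log₁₀(744.24) ≈ 57.43 dB
∠G = 10.43° − 42.33° = -31.90°

57.4 dB, -31.9°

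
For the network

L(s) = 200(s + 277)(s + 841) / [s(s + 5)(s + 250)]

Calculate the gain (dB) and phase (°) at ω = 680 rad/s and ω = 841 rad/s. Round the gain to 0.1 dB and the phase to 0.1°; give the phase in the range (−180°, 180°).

At s = jω = j680:
zero (s+277): 277 + j680 → |·| = √(277²+680²) = √539129 ≈ 734.25, ∠ = arctan(680/277) ≈ 67.84°
zero (s+841): 841 + j680 → |·| = √(841²+680²) = √1169681 ≈ 1081.5, ∠ = arctan(680/841) ≈ 38.96°
pole (s+5): 5 + j680 → |·| = √(5²+680²) = √462425 ≈ 680.02, ∠ = arctan(680/5) ≈ 89.58°
pole (s+250): 250 + j680 → |·| = √(250²+680²) = √524900 ≈ 724.5, ∠ = arctan(680/250) ≈ 69.81°
pole at origin: |s| = 680, ∠ = 90.00° (in denominator)
|L| = 200 · 7.9409e+05 / 3.3502e+08 ≈ 0.47406
Gain = 20 log₁₀(0.47406) ≈ -6.48 dB
∠L = 106.80° − 249.39° = -142.59°

At s = jω = j841:
zero (s+277): 277 + j841 → |·| = √(277²+841²) = √784010 ≈ 885.44, ∠ = arctan(841/277) ≈ 71.77°
zero (s+841): 841 + j841 → |·| = √(841²+841²) = √1414562 ≈ 1189.4, ∠ = arctan(841/841) ≈ 45.00°
pole (s+5): 5 + j841 → |·| = √(5²+841²) = √707306 ≈ 841.01, ∠ = arctan(841/5) ≈ 89.66°
pole (s+250): 250 + j841 → |·| = √(250²+841²) = √769781 ≈ 877.37, ∠ = arctan(841/250) ≈ 73.44°
pole at origin: |s| = 841, ∠ = 90.00° (in denominator)
|L| = 200 · 1.0531e+06 / 6.2055e+08 ≈ 0.33941
Gain = 20 log₁₀(0.33941) ≈ -9.39 dB
∠L = 116.77° − 253.10° = -136.33°

ω = 680: -6.5 dB, -142.6°; ω = 841: -9.4 dB, -136.3°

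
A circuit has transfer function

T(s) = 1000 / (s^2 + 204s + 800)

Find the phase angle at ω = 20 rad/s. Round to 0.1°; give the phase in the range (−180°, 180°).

Substitute s = j20:
Numerator: 1000 = 1000 + j0
Denominator: (j20)^2 + 204(j20) + 800 = 400 + j4080
|N| = √(1000² + 0²) ≈ 1000, ∠N ≈ 0.00°
|D| = √(400² + 4080²) ≈ 4099.6, ∠D ≈ 84.40°
∠T = 0.00° − 84.40° = -84.40°

-84.4°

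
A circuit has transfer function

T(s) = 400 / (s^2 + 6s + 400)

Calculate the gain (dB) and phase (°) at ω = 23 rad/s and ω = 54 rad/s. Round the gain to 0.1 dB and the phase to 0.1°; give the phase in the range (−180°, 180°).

At s = jω = j23:
quadratic: (j23)² + 6·j23 + 400 = -129 + j138 → |·| ≈ 188.9, ∠ ≈ 133.07°
|T| = 400 / 188.9 ≈ 2.1175
Gain = 20 log₁₀(2.1175) ≈ 6.52 dB
∠T = 0.00° − 133.07° = -133.07°

At s = jω = j54:
quadratic: (j54)² + 6·j54 + 400 = -2516 + j324 → |·| ≈ 2536.8, ∠ ≈ 172.66°
|T| = 400 / 2536.8 ≈ 0.15768
Gain = 20 log₁₀(0.15768) ≈ -16.04 dB
∠T = 0.00° − 172.66° = -172.66°

ω = 23: 6.5 dB, -133.1°; ω = 54: -16.0 dB, -172.7°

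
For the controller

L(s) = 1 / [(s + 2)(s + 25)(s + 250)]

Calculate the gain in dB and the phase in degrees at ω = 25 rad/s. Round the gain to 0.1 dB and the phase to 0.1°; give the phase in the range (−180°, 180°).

-107.0 dB, -136.1°

At s = jω = j25:
pole (s+2): 2 + j25 → |·| = √(2²+25²) = √629 ≈ 25.08, ∠ = arctan(25/2) ≈ 85.43°
pole (s+25): 25 + j25 → |·| = √(25²+25²) = √1250 ≈ 35.355, ∠ = arctan(25/25) ≈ 45.00°
pole (s+250): 250 + j25 → |·| = √(250²+25²) = √63125 ≈ 251.25, ∠ = arctan(25/250) ≈ 5.71°
|L| = 1 / 2.2278e+05 ≈ 4.4887e-06
Gain = 20 log₁₀(4.4887e-06) ≈ -106.96 dB
∠L = 0.00° − 136.14° = -136.14°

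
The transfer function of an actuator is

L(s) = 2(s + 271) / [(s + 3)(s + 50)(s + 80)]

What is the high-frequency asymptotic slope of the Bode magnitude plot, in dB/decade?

-40 dB/decade

Each pole contributes −20 dB/decade at high frequency; each zero contributes +20 dB/decade.
Net: 1 zero(s) − 3 pole(s) → -40 dB/decade.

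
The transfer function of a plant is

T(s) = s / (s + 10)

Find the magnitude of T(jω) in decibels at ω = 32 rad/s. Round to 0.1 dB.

At s = jω = j32:
zero at origin: s = j32 → |·| = 32, ∠ = 90.00°
pole (s+10): 10 + j32 → |·| = √(10²+32²) = √1124 ≈ 33.526, ∠ = arctan(32/10) ≈ 72.65°
|T| = 1 · 32 / 33.526 ≈ 0.95448
Gain = 20 log₁₀(0.95448) ≈ -0.40 dB

-0.4 dB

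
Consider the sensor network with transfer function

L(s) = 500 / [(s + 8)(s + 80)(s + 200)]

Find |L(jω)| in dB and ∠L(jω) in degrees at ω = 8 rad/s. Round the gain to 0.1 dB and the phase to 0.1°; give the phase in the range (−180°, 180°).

-51.2 dB, -53.0°

At s = jω = j8:
pole (s+8): 8 + j8 → |·| = √(8²+8²) = √128 ≈ 11.314, ∠ = arctan(8/8) ≈ 45.00°
pole (s+80): 80 + j8 → |·| = √(80²+8²) = √6464 ≈ 80.399, ∠ = arctan(8/80) ≈ 5.71°
pole (s+200): 200 + j8 → |·| = √(200²+8²) = √40064 ≈ 200.16, ∠ = arctan(8/200) ≈ 2.29°
|L| = 500 / 1.8207e+05 ≈ 0.0027462
Gain = 20 log₁₀(0.0027462) ≈ -51.23 dB
∠L = 0.00° − 53.00° = -53.00°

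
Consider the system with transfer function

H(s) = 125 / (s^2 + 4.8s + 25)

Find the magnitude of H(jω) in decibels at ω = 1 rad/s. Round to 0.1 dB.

14.2 dB

At s = jω = j1:
quadratic: (j1)² + 4.8·j1 + 25 = 24 + j4.8 → |·| ≈ 24.475, ∠ ≈ 11.31°
|H| = 125 / 24.475 ≈ 5.1073
Gain = 20 log₁₀(5.1073) ≈ 14.16 dB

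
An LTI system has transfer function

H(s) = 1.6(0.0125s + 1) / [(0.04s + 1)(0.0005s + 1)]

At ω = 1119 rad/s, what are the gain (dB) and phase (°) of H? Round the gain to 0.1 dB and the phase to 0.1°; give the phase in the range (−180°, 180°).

-7.2 dB, -32.0°

At ω = 1119 rad/s:
zero (1 + j1119·0.0125) = 1 + j13.9875 → |·| ≈ 14.023, ∠ ≈ 85.91°
pole (1 + j1119·0.04) = 1 + j44.76 → |·| ≈ 44.771, ∠ ≈ 88.72°
pole (1 + j1119·0.0005) = 1 + j0.5595 → |·| ≈ 1.1459, ∠ ≈ 29.23°
|H| = 1.6 · 14.023 / (44.771 · 1.1459) ≈ 0.43734
Gain = 20 log₁₀(0.43734) ≈ -7.18 dB
∠H = (85.91°) − (88.72° + 29.23°) = -32.04°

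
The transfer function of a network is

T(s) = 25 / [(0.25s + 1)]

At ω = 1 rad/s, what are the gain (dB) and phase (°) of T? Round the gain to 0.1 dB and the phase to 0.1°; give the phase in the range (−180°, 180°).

27.7 dB, -14.0°

At ω = 1 rad/s:
pole (1 + j1·0.25) = 1 + j0.25 → |·| ≈ 1.0308, ∠ ≈ 14.04°
|T| = 25 · 1 / (1.0308) ≈ 24.253
Gain = 20 log₁₀(24.253) ≈ 27.70 dB
∠T = (0°) − (14.04°) = -14.04°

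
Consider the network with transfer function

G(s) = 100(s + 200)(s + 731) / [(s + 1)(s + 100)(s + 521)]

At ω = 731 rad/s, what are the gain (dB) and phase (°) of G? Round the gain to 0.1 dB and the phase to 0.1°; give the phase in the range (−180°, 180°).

At s = jω = j731:
zero (s+200): 200 + j731 → |·| = √(200²+731²) = √574361 ≈ 757.87, ∠ = arctan(731/200) ≈ 74.70°
zero (s+731): 731 + j731 → |·| = √(731²+731²) = √1068722 ≈ 1033.8, ∠ = arctan(731/731) ≈ 45.00°
pole (s+1): 1 + j731 → |·| = √(1²+731²) = √534362 ≈ 731, ∠ = arctan(731/1) ≈ 89.92°
pole (s+100): 100 + j731 → |·| = √(100²+731²) = √544361 ≈ 737.81, ∠ = arctan(731/100) ≈ 82.21°
pole (s+521): 521 + j731 → |·| = √(521²+731²) = √805802 ≈ 897.66, ∠ = arctan(731/521) ≈ 54.52°
|G| = 100 · 7.8349e+05 / 4.8414e+08 ≈ 0.16183
Gain = 20 log₁₀(0.16183) ≈ -15.82 dB
∠G = 119.70° − 226.65° = -106.95°

-15.8 dB, -107.0°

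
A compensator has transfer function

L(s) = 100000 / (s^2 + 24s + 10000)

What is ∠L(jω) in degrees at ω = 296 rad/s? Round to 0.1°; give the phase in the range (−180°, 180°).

-174.8°

At s = jω = j296:
quadratic: (j296)² + 24·j296 + 10000 = -77616 + j7104 → |·| ≈ 77940, ∠ ≈ 174.77°
∠L = 0.00° − 174.77° = -174.77°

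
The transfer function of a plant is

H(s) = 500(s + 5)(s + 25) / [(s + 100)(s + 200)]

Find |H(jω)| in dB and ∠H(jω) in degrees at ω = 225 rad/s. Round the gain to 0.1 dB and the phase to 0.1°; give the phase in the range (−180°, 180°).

50.7 dB, 58.0°

At s = jω = j225:
zero (s+5): 5 + j225 → |·| = √(5²+225²) = √50650 ≈ 225.06, ∠ = arctan(225/5) ≈ 88.73°
zero (s+25): 25 + j225 → |·| = √(25²+225²) = √51250 ≈ 226.38, ∠ = arctan(225/25) ≈ 83.66°
pole (s+100): 100 + j225 → |·| = √(100²+225²) = √60625 ≈ 246.22, ∠ = arctan(225/100) ≈ 66.04°
pole (s+200): 200 + j225 → |·| = √(200²+225²) = √90625 ≈ 301.04, ∠ = arctan(225/200) ≈ 48.37°
|H| = 500 · 50949 / 74122 ≈ 343.68
Gain = 20 log₁₀(343.68) ≈ 50.72 dB
∠H = 172.39° − 114.41° = 57.98°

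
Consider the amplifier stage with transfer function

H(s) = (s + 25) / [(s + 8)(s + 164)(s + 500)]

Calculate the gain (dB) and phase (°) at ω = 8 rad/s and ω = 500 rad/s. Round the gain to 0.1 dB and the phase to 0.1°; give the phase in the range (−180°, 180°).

At s = jω = j8:
zero (s+25): 25 + j8 → |·| = √(25²+8²) = √689 ≈ 26.249, ∠ = arctan(8/25) ≈ 17.74°
pole (s+8): 8 + j8 → |·| = √(8²+8²) = √128 ≈ 11.314, ∠ = arctan(8/8) ≈ 45.00°
pole (s+164): 164 + j8 → |·| = √(164²+8²) = √26960 ≈ 164.2, ∠ = arctan(8/164) ≈ 2.79°
pole (s+500): 500 + j8 → |·| = √(500²+8²) = √250064 ≈ 500.06, ∠ = arctan(8/500) ≈ 0.92°
|H| = 1 · 26.249 / 9.2899e+05 ≈ 2.8255e-05
Gain = 20 log₁₀(2.8255e-05) ≈ -90.98 dB
∠H = 17.74° − 48.71° = -30.97°

At s = jω = j500:
zero (s+25): 25 + j500 → |·| = √(25²+500²) = √250625 ≈ 500.62, ∠ = arctan(500/25) ≈ 87.14°
pole (s+8): 8 + j500 → |·| = √(8²+500²) = √250064 ≈ 500.06, ∠ = arctan(500/8) ≈ 89.08°
pole (s+164): 164 + j500 → |·| = √(164²+500²) = √276896 ≈ 526.21, ∠ = arctan(500/164) ≈ 71.84°
pole (s+500): 500 + j500 → |·| = √(500²+500²) = √500000 ≈ 707.11, ∠ = arctan(500/500) ≈ 45.00°
|H| = 1 · 500.62 / 1.8607e+08 ≈ 2.6905e-06
Gain = 20 log₁₀(2.6905e-06) ≈ -111.40 dB
∠H = 87.14° − 205.92° = -118.78°

ω = 8: -91.0 dB, -31.0°; ω = 500: -111.4 dB, -118.8°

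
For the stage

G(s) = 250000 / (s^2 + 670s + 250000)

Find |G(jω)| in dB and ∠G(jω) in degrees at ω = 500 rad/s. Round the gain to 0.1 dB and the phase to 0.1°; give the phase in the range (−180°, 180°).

At s = jω = j500:
quadratic: (j500)² + 670·j500 + 250000 = 0 + j335000 → |·| ≈ 3.35e+05, ∠ ≈ 90.00°
|G| = 250000 / 3.35e+05 ≈ 0.74627
Gain = 20 log₁₀(0.74627) ≈ -2.54 dB
∠G = 0.00° − 90.00° = -90.00°

-2.5 dB, -90.0°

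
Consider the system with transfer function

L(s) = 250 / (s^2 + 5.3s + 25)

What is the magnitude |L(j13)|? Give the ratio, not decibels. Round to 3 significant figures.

1.57

At s = jω = j13:
quadratic: (j13)² + 5.3·j13 + 25 = -144 + j68.9 → |·| ≈ 159.63, ∠ ≈ 154.43°
|L| = 250 / 159.63 ≈ 1.5661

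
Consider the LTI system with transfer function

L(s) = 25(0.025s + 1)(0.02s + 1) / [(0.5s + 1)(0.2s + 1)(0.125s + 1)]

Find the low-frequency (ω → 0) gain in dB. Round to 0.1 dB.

28.0 dB

L(0) = 25 · 1 / 1 = 25
20 log₁₀(25) ≈ 27.96 dB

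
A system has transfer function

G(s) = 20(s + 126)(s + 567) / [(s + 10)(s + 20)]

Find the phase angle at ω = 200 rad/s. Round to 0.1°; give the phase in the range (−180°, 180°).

-94.2°

At s = jω = j200:
zero (s+126): 126 + j200 → |·| = √(126²+200²) = √55876 ≈ 236.38, ∠ = arctan(200/126) ≈ 57.79°
zero (s+567): 567 + j200 → |·| = √(567²+200²) = √361489 ≈ 601.24, ∠ = arctan(200/567) ≈ 19.43°
pole (s+10): 10 + j200 → |·| = √(10²+200²) = √40100 ≈ 200.25, ∠ = arctan(200/10) ≈ 87.14°
pole (s+20): 20 + j200 → |·| = √(20²+200²) = √40400 ≈ 201, ∠ = arctan(200/20) ≈ 84.29°
∠G = 77.22° − 171.43° = -94.21°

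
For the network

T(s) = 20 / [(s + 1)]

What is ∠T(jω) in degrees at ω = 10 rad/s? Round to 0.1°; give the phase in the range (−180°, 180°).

At ω = 10 rad/s:
pole (1 + j10·1) = 1 + j10 → |·| ≈ 10.05, ∠ ≈ 84.29°
∠T = (0°) − (84.29°) = -84.29°

-84.3°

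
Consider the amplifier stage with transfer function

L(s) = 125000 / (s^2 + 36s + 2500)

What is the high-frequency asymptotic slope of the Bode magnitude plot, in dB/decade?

Each pole contributes −20 dB/decade at high frequency; each zero contributes +20 dB/decade.
Net: 0 zero(s) − 2 pole(s) → -40 dB/decade.

-40 dB/decade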